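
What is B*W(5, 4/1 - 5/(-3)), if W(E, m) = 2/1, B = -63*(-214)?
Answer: 26964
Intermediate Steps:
B = 13482
W(E, m) = 2 (W(E, m) = 2*1 = 2)
B*W(5, 4/1 - 5/(-3)) = 13482*2 = 26964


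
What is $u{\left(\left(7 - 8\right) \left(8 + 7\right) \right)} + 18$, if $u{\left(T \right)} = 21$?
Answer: $39$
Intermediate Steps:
$u{\left(\left(7 - 8\right) \left(8 + 7\right) \right)} + 18 = 21 + 18 = 39$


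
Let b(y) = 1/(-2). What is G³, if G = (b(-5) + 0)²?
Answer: 1/64 ≈ 0.015625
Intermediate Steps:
b(y) = -½
G = ¼ (G = (-½ + 0)² = (-½)² = ¼ ≈ 0.25000)
G³ = (¼)³ = 1/64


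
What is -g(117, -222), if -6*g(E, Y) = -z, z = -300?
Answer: 50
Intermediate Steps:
g(E, Y) = -50 (g(E, Y) = -(-1)*(-300)/6 = -⅙*300 = -50)
-g(117, -222) = -1*(-50) = 50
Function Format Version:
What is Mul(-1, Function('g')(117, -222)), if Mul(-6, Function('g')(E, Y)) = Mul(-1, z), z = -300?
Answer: 50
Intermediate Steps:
Function('g')(E, Y) = -50 (Function('g')(E, Y) = Mul(Rational(-1, 6), Mul(-1, -300)) = Mul(Rational(-1, 6), 300) = -50)
Mul(-1, Function('g')(117, -222)) = Mul(-1, -50) = 50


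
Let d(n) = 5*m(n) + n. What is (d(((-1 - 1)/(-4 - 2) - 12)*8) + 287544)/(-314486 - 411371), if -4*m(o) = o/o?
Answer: -181547/458436 ≈ -0.39601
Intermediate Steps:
m(o) = -¼ (m(o) = -o/(4*o) = -¼*1 = -¼)
d(n) = -5/4 + n (d(n) = 5*(-¼) + n = -5/4 + n)
(d(((-1 - 1)/(-4 - 2) - 12)*8) + 287544)/(-314486 - 411371) = ((-5/4 + ((-1 - 1)/(-4 - 2) - 12)*8) + 287544)/(-314486 - 411371) = ((-5/4 + (-2/(-6) - 12)*8) + 287544)/(-725857) = ((-5/4 + (-2*(-⅙) - 12)*8) + 287544)*(-1/725857) = ((-5/4 + (⅓ - 12)*8) + 287544)*(-1/725857) = ((-5/4 - 35/3*8) + 287544)*(-1/725857) = ((-5/4 - 280/3) + 287544)*(-1/725857) = (-1135/12 + 287544)*(-1/725857) = (3449393/12)*(-1/725857) = -181547/458436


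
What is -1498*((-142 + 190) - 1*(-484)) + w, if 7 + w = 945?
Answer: -795998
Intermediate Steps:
w = 938 (w = -7 + 945 = 938)
-1498*((-142 + 190) - 1*(-484)) + w = -1498*((-142 + 190) - 1*(-484)) + 938 = -1498*(48 + 484) + 938 = -1498*532 + 938 = -796936 + 938 = -795998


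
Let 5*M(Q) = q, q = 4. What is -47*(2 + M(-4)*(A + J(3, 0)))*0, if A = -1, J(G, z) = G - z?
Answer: 0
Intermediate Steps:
M(Q) = ⅘ (M(Q) = (⅕)*4 = ⅘)
-47*(2 + M(-4)*(A + J(3, 0)))*0 = -47*(2 + 4*(-1 + (3 - 1*0))/5)*0 = -47*(2 + 4*(-1 + (3 + 0))/5)*0 = -47*(2 + 4*(-1 + 3)/5)*0 = -47*(2 + (⅘)*2)*0 = -47*(2 + 8/5)*0 = -846*0/5 = -47*0 = 0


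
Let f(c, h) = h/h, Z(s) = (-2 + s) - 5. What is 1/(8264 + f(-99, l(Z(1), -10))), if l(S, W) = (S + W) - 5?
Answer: 1/8265 ≈ 0.00012099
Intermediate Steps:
Z(s) = -7 + s
l(S, W) = -5 + S + W
f(c, h) = 1
1/(8264 + f(-99, l(Z(1), -10))) = 1/(8264 + 1) = 1/8265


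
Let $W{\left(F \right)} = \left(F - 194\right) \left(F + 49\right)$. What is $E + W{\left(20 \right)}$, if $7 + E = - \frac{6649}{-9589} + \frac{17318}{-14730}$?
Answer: $- \frac{848427980071}{70622985} \approx -12013.0$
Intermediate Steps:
$W{\left(F \right)} = \left(-194 + F\right) \left(49 + F\right)$
$E = - \frac{528422161}{70622985}$ ($E = -7 + \left(- \frac{6649}{-9589} + \frac{17318}{-14730}\right) = -7 + \left(\left(-6649\right) \left(- \frac{1}{9589}\right) + 17318 \left(- \frac{1}{14730}\right)\right) = -7 + \left(\frac{6649}{9589} - \frac{8659}{7365}\right) = -7 - \frac{34061266}{70622985} = - \frac{528422161}{70622985} \approx -7.4823$)
$E + W{\left(20 \right)} = - \frac{528422161}{70622985} - \left(12406 - 400\right) = - \frac{528422161}{70622985} - 12006 = - \frac{848427980071}{70622985}$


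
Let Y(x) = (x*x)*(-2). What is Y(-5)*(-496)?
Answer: 24800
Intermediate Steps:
Y(x) = -2*x**2 (Y(x) = x**2*(-2) = -2*x**2)
Y(-5)*(-496) = -2*(-5)**2*(-496) = -2*25*(-496) = -50*(-496) = 24800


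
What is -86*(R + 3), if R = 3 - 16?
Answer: 860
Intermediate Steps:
R = -13
-86*(R + 3) = -86*(-13 + 3) = -86*(-10) = 860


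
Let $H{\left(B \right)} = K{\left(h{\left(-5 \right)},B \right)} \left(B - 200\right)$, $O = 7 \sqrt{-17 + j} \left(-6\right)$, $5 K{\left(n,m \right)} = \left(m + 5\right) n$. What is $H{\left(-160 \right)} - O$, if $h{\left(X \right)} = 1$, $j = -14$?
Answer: $11160 + 42 i \sqrt{31} \approx 11160.0 + 233.85 i$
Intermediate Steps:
$K{\left(n,m \right)} = \frac{n \left(5 + m\right)}{5}$ ($K{\left(n,m \right)} = \frac{\left(m + 5\right) n}{5} = \frac{\left(5 + m\right) n}{5} = \frac{n \left(5 + m\right)}{5}$)
$O = - 42 i \sqrt{31}$ ($O = 7 \sqrt{-17 - 14} \left(-6\right) = 7 \sqrt{-31} \left(-6\right) = 7 i \sqrt{31} \left(-6\right) = - 42 i \sqrt{31} \approx - 233.85 i$)
$H{\left(B \right)} = \left(1 + \frac{B}{5}\right) \left(-200 + B\right)$ ($H{\left(B \right)} = \frac{1}{5} \cdot 1 \left(5 + B\right) \left(B - 200\right) = \left(1 + \frac{B}{5}\right) \left(-200 + B\right)$)
$H{\left(-160 \right)} - O = \frac{\left(-200 - 160\right) \left(5 - 160\right)}{5} - - 42 i \sqrt{31} = \frac{1}{5} \left(-360\right) \left(-155\right) + 42 i \sqrt{31} = 11160 + 42 i \sqrt{31}$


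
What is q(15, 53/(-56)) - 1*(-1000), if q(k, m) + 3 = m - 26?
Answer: 54323/56 ≈ 970.05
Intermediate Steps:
q(k, m) = -29 + m (q(k, m) = -3 + (m - 26) = -3 + (-26 + m) = -29 + m)
q(15, 53/(-56)) - 1*(-1000) = (-29 + 53/(-56)) - 1*(-1000) = (-29 + 53*(-1/56)) + 1000 = (-29 - 53/56) + 1000 = -1677/56 + 1000 = 54323/56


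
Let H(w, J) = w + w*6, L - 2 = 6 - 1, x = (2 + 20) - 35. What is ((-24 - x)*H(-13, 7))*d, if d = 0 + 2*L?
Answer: 14014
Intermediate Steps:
x = -13 (x = 22 - 35 = -13)
L = 7 (L = 2 + (6 - 1) = 2 + 5 = 7)
d = 14 (d = 0 + 2*7 = 0 + 14 = 14)
H(w, J) = 7*w (H(w, J) = w + 6*w = 7*w)
((-24 - x)*H(-13, 7))*d = ((-24 - 1*(-13))*(7*(-13)))*14 = ((-24 + 13)*(-91))*14 = -11*(-91)*14 = 1001*14 = 14014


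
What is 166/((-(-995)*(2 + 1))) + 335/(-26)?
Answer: -995659/77610 ≈ -12.829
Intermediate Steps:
166/((-(-995)*(2 + 1))) + 335/(-26) = 166/((-(-995)*3)) + 335*(-1/26) = 166/((-199*(-15))) - 335/26 = 166/2985 - 335/26 = -995659/77610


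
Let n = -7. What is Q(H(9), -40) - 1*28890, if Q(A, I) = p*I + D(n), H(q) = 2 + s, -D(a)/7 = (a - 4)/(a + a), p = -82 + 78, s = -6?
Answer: -57471/2 ≈ -28736.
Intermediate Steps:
p = -4
D(a) = -7*(-4 + a)/(2*a) (D(a) = -7*(a - 4)/(a + a) = -7*(-4 + a)/(2*a))
H(q) = -4 (H(q) = 2 - 6 = -4)
Q(A, I) = -11/2 - 4*I (Q(A, I) = -4*I + (-7/2 + 14/(-7)) = -4*I + (-7/2 + 14*(-⅐)) = -4*I + (-7/2 - 2) = -4*I - 11/2 = -11/2 - 4*I)
Q(H(9), -40) - 1*28890 = (-11/2 - 4*(-40)) - 1*28890 = (-11/2 + 160) - 28890 = 309/2 - 28890 = -57471/2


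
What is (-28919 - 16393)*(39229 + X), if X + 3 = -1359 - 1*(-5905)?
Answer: -1983396864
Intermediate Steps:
X = 4543 (X = -3 + (-1359 - 1*(-5905)) = -3 + (-1359 + 5905) = -3 + 4546 = 4543)
(-28919 - 16393)*(39229 + X) = (-28919 - 16393)*(39229 + 4543) = -45312*43772 = -1983396864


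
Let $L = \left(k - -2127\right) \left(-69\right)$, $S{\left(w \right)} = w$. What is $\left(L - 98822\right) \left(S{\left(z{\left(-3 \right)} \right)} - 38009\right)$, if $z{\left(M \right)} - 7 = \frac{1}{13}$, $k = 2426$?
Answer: $\frac{204021950475}{13} \approx 1.5694 \cdot 10^{10}$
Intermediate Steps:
$z{\left(M \right)} = \frac{92}{13}$ ($z{\left(M \right)} = 7 + \frac{1}{13} = \frac{92}{13}$)
$L = -314157$ ($L = \left(2426 - -2127\right) \left(-69\right) = \left(2426 + 2127\right) \left(-69\right) = 4553 \left(-69\right) = -314157$)
$\left(L - 98822\right) \left(S{\left(z{\left(-3 \right)} \right)} - 38009\right) = \left(-314157 - 98822\right) \left(\frac{92}{13} - 38009\right) = \left(-412979\right) \left(- \frac{494025}{13}\right) = \frac{204021950475}{13}$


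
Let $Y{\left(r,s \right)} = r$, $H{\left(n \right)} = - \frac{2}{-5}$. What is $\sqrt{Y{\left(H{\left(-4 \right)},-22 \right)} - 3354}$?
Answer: $\frac{8 i \sqrt{1310}}{5} \approx 57.91 i$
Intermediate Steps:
$H{\left(n \right)} = \frac{2}{5}$ ($H{\left(n \right)} = \left(-2\right) \left(- \frac{1}{5}\right) = \frac{2}{5}$)
$\sqrt{Y{\left(H{\left(-4 \right)},-22 \right)} - 3354} = \sqrt{\frac{2}{5} - 3354} = \sqrt{- \frac{16768}{5}} = \frac{8 i \sqrt{1310}}{5}$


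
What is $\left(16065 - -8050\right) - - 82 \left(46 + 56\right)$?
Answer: $32479$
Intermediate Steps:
$\left(16065 - -8050\right) - - 82 \left(46 + 56\right) = \left(16065 + 8050\right) - \left(-82\right) 102 = 24115 - -8364 = 24115 + 8364 = 32479$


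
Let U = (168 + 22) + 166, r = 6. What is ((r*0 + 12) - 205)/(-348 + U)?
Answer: -193/8 ≈ -24.125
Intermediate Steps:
U = 356 (U = 190 + 166 = 356)
((r*0 + 12) - 205)/(-348 + U) = ((6*0 + 12) - 205)/(-348 + 356) = ((0 + 12) - 205)/8 = (12 - 205)*(⅛) = -193*⅛ = -193/8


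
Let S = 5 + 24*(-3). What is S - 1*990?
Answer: -1057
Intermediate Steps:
S = -67 (S = 5 - 72 = -67)
S - 1*990 = -67 - 1*990 = -67 - 990 = -1057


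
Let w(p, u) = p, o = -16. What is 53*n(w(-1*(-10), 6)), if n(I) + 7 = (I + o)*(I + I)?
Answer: -6731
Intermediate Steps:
n(I) = -7 + 2*I*(-16 + I) (n(I) = -7 + (I - 16)*(I + I) = -7 + (-16 + I)*(2*I) = -7 + 2*I*(-16 + I))
53*n(w(-1*(-10), 6)) = 53*(-7 - (-32)*(-10) + 2*(-1*(-10))**2) = 53*(-7 - 32*10 + 2*10**2) = 53*(-7 - 320 + 2*100) = 53*(-7 - 320 + 200) = 53*(-127) = -6731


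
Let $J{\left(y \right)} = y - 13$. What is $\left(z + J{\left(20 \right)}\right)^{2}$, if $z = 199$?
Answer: $42436$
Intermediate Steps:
$J{\left(y \right)} = -13 + y$
$\left(z + J{\left(20 \right)}\right)^{2} = \left(199 + \left(-13 + 20\right)\right)^{2} = \left(199 + 7\right)^{2} = 206^{2} = 42436$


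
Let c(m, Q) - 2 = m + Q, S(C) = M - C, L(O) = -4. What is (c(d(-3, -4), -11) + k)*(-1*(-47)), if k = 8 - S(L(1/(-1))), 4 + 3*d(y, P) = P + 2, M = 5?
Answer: -564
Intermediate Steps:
S(C) = 5 - C
d(y, P) = -2/3 + P/3 (d(y, P) = -4/3 + (P + 2)/3 = -4/3 + (2 + P)/3 = -4/3 + (2/3 + P/3) = -2/3 + P/3)
k = -1 (k = 8 - (5 - 1*(-4)) = 8 - (5 + 4) = 8 - 1*9 = 8 - 9 = -1)
c(m, Q) = 2 + Q + m (c(m, Q) = 2 + (m + Q) = 2 + (Q + m) = 2 + Q + m)
(c(d(-3, -4), -11) + k)*(-1*(-47)) = ((2 - 11 + (-2/3 + (1/3)*(-4))) - 1)*(-1*(-47)) = ((2 - 11 + (-2/3 - 4/3)) - 1)*47 = ((2 - 11 - 2) - 1)*47 = (-11 - 1)*47 = -12*47 = -564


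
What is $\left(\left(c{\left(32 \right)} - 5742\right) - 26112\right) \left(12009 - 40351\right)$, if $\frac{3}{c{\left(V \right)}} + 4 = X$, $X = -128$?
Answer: $\frac{19861747667}{22} \approx 9.0281 \cdot 10^{8}$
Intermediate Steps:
$c{\left(V \right)} = - \frac{1}{44}$ ($c{\left(V \right)} = \frac{3}{-4 - 128} = \frac{3}{-132} = 3 \left(- \frac{1}{132}\right) = - \frac{1}{44}$)
$\left(\left(c{\left(32 \right)} - 5742\right) - 26112\right) \left(12009 - 40351\right) = \left(\left(- \frac{1}{44} - 5742\right) - 26112\right) \left(12009 - 40351\right) = \left(\left(- \frac{1}{44} - 5742\right) - 26112\right) \left(-28342\right) = \left(- \frac{252649}{44} - 26112\right) \left(-28342\right) = \left(- \frac{1401577}{44}\right) \left(-28342\right) = \frac{19861747667}{22}$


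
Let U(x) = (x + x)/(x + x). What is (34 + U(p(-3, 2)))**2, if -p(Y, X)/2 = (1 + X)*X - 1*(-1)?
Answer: 1225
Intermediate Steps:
p(Y, X) = -2 - 2*X*(1 + X) (p(Y, X) = -2*((1 + X)*X - 1*(-1)) = -2*(X*(1 + X) + 1) = -2*(1 + X*(1 + X)) = -2 - 2*X*(1 + X))
U(x) = 1 (U(x) = (2*x)/((2*x)) = (2*x)*(1/(2*x)) = 1)
(34 + U(p(-3, 2)))**2 = (34 + 1)**2 = 35**2 = 1225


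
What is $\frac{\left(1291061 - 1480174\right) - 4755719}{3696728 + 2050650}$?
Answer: $- \frac{2472416}{2873689} \approx -0.86036$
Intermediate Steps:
$\frac{\left(1291061 - 1480174\right) - 4755719}{3696728 + 2050650} = \frac{\left(1291061 - 1480174\right) - 4755719}{5747378} = \left(-189113 - 4755719\right) \frac{1}{5747378} = \left(-4944832\right) \frac{1}{5747378} = - \frac{2472416}{2873689}$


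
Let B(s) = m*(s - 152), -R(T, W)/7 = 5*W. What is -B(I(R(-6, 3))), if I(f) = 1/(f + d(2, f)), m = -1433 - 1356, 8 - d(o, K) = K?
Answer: -3388635/8 ≈ -4.2358e+5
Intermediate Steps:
d(o, K) = 8 - K
m = -2789
R(T, W) = -35*W
I(f) = ⅛ (I(f) = 1/(f + (8 - f)) = 1/8 = ⅛)
B(s) = 423928 - 2789*s (B(s) = -2789*(s - 152) = -2789*(-152 + s) = 423928 - 2789*s)
-B(I(R(-6, 3))) = -(423928 - 2789*⅛) = -(423928 - 2789/8) = -1*3388635/8 = -3388635/8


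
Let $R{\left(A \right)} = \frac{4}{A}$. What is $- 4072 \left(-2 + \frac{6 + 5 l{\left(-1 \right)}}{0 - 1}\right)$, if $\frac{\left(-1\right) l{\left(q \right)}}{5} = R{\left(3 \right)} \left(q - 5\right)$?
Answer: $846976$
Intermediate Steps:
$l{\left(q \right)} = \frac{100}{3} - \frac{20 q}{3}$ ($l{\left(q \right)} = - 5 \cdot \frac{4}{3} \left(q - 5\right) = - 5 \cdot 4 \cdot \frac{1}{3} \left(-5 + q\right) = - 5 \frac{4 \left(-5 + q\right)}{3} = - 5 \left(- \frac{20}{3} + \frac{4 q}{3}\right) = \frac{100}{3} - \frac{20 q}{3}$)
$- 4072 \left(-2 + \frac{6 + 5 l{\left(-1 \right)}}{0 - 1}\right) = - 4072 \left(-2 + \frac{6 + 5 \left(\frac{100}{3} - - \frac{20}{3}\right)}{0 - 1}\right) = - 4072 \left(-2 + \frac{6 + 5 \left(\frac{100}{3} + \frac{20}{3}\right)}{-1}\right) = - 4072 \left(-2 - \left(6 + 5 \cdot 40\right)\right) = - 4072 \left(-2 - \left(6 + 200\right)\right) = - 4072 \left(-2 - 206\right) = \left(-4072\right) \left(-208\right) = 846976$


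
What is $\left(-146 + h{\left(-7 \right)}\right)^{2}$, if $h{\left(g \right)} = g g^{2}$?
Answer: $239121$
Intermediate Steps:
$h{\left(g \right)} = g^{3}$
$\left(-146 + h{\left(-7 \right)}\right)^{2} = \left(-146 + \left(-7\right)^{3}\right)^{2} = \left(-146 - 343\right)^{2} = \left(-489\right)^{2} = 239121$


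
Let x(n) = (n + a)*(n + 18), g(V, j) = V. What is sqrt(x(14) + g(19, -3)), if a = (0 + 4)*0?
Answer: sqrt(467) ≈ 21.610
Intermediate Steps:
a = 0 (a = 4*0 = 0)
x(n) = n*(18 + n) (x(n) = (n + 0)*(n + 18) = n*(18 + n))
sqrt(x(14) + g(19, -3)) = sqrt(14*(18 + 14) + 19) = sqrt(14*32 + 19) = sqrt(448 + 19) = sqrt(467)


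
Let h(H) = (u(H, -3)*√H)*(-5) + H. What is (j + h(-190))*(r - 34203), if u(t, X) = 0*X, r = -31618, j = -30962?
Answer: 2050455792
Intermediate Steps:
u(t, X) = 0
h(H) = H (h(H) = (0*√H)*(-5) + H = 0*(-5) + H = 0 + H = H)
(j + h(-190))*(r - 34203) = (-30962 - 190)*(-31618 - 34203) = -31152*(-65821) = 2050455792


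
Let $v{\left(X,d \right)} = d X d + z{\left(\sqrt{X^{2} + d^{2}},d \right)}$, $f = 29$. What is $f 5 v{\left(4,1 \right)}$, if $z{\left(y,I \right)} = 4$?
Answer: $1160$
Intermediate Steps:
$v{\left(X,d \right)} = 4 + X d^{2}$ ($v{\left(X,d \right)} = d X d + 4 = X d d + 4 = X d^{2} + 4 = 4 + X d^{2}$)
$f 5 v{\left(4,1 \right)} = 29 \cdot 5 \left(4 + 4 \cdot 1^{2}\right) = 145 \left(4 + 4 \cdot 1\right) = 145 \left(4 + 4\right) = 145 \cdot 8 = 1160$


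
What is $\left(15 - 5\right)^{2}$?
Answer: $100$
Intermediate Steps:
$\left(15 - 5\right)^{2} = 10^{2} = 100$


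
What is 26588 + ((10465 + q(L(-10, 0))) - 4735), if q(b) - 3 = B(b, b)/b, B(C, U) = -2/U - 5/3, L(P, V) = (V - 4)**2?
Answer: 12411221/384 ≈ 32321.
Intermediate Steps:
L(P, V) = (-4 + V)**2
B(C, U) = -5/3 - 2/U (B(C, U) = -2/U - 5*1/3 = -2/U - 5/3 = -5/3 - 2/U)
q(b) = 3 + (-5/3 - 2/b)/b
26588 + ((10465 + q(L(-10, 0))) - 4735) = 26588 + ((10465 + (3 - 2/(-4 + 0)**4 - 5/(3*(-4 + 0)**2))) - 4735) = 26588 + ((10465 + (3 - 2/((-4)**2)**2 - 5/(3*((-4)**2)))) - 4735) = 26588 + ((10465 + (3 - 2/16**2 - 5/3/16)) - 4735) = 26588 + ((10465 + (3 - 2*1/256 - 5/3*1/16)) - 4735) = 26588 + ((10465 + (3 - 1/128 - 5/48)) - 4735) = 26588 + ((10465 + 1109/384) - 4735) = 26588 + (4019669/384 - 4735) = 26588 + 2201429/384 = 12411221/384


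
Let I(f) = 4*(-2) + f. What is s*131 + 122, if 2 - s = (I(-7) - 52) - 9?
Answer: 10340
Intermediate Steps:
I(f) = -8 + f
s = 78 (s = 2 - (((-8 - 7) - 52) - 9) = 2 - ((-15 - 52) - 9) = 2 - (-67 - 9) = 2 - 1*(-76) = 2 + 76 = 78)
s*131 + 122 = 78*131 + 122 = 10218 + 122 = 10340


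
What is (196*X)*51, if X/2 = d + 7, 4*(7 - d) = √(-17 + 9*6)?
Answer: 279888 - 4998*√37 ≈ 2.4949e+5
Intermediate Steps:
d = 7 - √37/4 (d = 7 - √(-17 + 9*6)/4 = 7 - √(-17 + 54)/4 = 7 - √37/4 ≈ 5.4793)
X = 28 - √37/2 (X = 2*((7 - √37/4) + 7) = 2*(14 - √37/4) = 28 - √37/2 ≈ 24.959)
(196*X)*51 = (196*(28 - √37/2))*51 = (5488 - 98*√37)*51 = 279888 - 4998*√37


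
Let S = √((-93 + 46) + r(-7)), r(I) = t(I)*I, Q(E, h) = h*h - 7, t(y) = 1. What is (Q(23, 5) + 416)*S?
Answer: 1302*I*√6 ≈ 3189.2*I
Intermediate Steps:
Q(E, h) = -7 + h² (Q(E, h) = h² - 7 = -7 + h²)
r(I) = I (r(I) = 1*I = I)
S = 3*I*√6 (S = √((-93 + 46) - 7) = √(-47 - 7) = √(-54) = 3*I*√6 ≈ 7.3485*I)
(Q(23, 5) + 416)*S = ((-7 + 5²) + 416)*(3*I*√6) = ((-7 + 25) + 416)*(3*I*√6) = (18 + 416)*(3*I*√6) = 434*(3*I*√6) = 1302*I*√6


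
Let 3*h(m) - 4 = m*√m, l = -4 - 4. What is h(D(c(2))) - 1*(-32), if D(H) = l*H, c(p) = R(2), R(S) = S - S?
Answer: 100/3 ≈ 33.333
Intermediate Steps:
l = -8
R(S) = 0
c(p) = 0
D(H) = -8*H
h(m) = 4/3 + m^(3/2)/3 (h(m) = 4/3 + (m*√m)/3 = 4/3 + m^(3/2)/3)
h(D(c(2))) - 1*(-32) = (4/3 + (-8*0)^(3/2)/3) - 1*(-32) = (4/3 + 0^(3/2)/3) + 32 = (4/3 + (⅓)*0) + 32 = (4/3 + 0) + 32 = 4/3 + 32 = 100/3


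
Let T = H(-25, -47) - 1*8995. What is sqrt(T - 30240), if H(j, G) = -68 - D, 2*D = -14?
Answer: 8*I*sqrt(614) ≈ 198.23*I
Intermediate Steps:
D = -7 (D = (1/2)*(-14) = -7)
H(j, G) = -61 (H(j, G) = -68 - 1*(-7) = -68 + 7 = -61)
T = -9056 (T = -61 - 1*8995 = -61 - 8995 = -9056)
sqrt(T - 30240) = sqrt(-9056 - 30240) = sqrt(-39296) = 8*I*sqrt(614)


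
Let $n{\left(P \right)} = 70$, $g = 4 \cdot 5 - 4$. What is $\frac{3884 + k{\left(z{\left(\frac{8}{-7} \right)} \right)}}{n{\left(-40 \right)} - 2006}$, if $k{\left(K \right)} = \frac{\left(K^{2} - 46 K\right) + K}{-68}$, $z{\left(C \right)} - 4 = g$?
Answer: $- \frac{66153}{32912} \approx -2.01$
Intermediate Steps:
$g = 16$ ($g = 20 - 4 = 16$)
$z{\left(C \right)} = 20$ ($z{\left(C \right)} = 4 + 16 = 20$)
$k{\left(K \right)} = - \frac{K^{2}}{68} + \frac{45 K}{68}$ ($k{\left(K \right)} = \left(K^{2} - 45 K\right) \left(- \frac{1}{68}\right) = - \frac{K^{2}}{68} + \frac{45 K}{68}$)
$\frac{3884 + k{\left(z{\left(\frac{8}{-7} \right)} \right)}}{n{\left(-40 \right)} - 2006} = \frac{3884 + \frac{1}{68} \cdot 20 \left(45 - 20\right)}{70 - 2006} = \frac{3884 + \frac{1}{68} \cdot 20 \left(45 - 20\right)}{-1936} = \left(3884 + \frac{1}{68} \cdot 20 \cdot 25\right) \left(- \frac{1}{1936}\right) = \left(3884 + \frac{125}{17}\right) \left(- \frac{1}{1936}\right) = \frac{66153}{17} \left(- \frac{1}{1936}\right) = - \frac{66153}{32912}$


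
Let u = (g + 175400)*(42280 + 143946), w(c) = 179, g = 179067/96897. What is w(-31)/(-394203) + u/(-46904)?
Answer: -207947395806768204863/298599369970044 ≈ -6.9641e+5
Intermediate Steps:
g = 59689/32299 (g = 179067*(1/96897) = 59689/32299 ≈ 1.8480)
u = 1055026956523314/32299 (u = (59689/32299 + 175400)*(42280 + 143946) = (5665304289/32299)*186226 = 1055026956523314/32299 ≈ 3.2664e+10)
w(-31)/(-394203) + u/(-46904) = 179/(-394203) + (1055026956523314/32299)/(-46904) = 179*(-1/394203) + (1055026956523314/32299)*(-1/46904) = -179/394203 - 527513478261657/757476148 = -207947395806768204863/298599369970044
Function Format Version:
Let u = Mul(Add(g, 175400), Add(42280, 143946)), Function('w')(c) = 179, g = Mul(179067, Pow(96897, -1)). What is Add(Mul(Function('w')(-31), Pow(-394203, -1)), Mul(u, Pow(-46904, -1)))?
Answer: Rational(-207947395806768204863, 298599369970044) ≈ -6.9641e+5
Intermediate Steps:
g = Rational(59689, 32299) (g = Mul(179067, Rational(1, 96897)) = Rational(59689, 32299) ≈ 1.8480)
u = Rational(1055026956523314, 32299) (u = Mul(Add(Rational(59689, 32299), 175400), Add(42280, 143946)) = Mul(Rational(5665304289, 32299), 186226) = Rational(1055026956523314, 32299) ≈ 3.2664e+10)
Add(Mul(Function('w')(-31), Pow(-394203, -1)), Mul(u, Pow(-46904, -1))) = Add(Mul(179, Pow(-394203, -1)), Mul(Rational(1055026956523314, 32299), Pow(-46904, -1))) = Add(Mul(179, Rational(-1, 394203)), Mul(Rational(1055026956523314, 32299), Rational(-1, 46904))) = Add(Rational(-179, 394203), Rational(-527513478261657, 757476148)) = Rational(-207947395806768204863, 298599369970044)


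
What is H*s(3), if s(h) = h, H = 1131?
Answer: 3393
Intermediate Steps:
H*s(3) = 1131*3 = 3393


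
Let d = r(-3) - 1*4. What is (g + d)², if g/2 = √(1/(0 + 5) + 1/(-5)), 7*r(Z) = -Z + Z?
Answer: 16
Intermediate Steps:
r(Z) = 0 (r(Z) = (-Z + Z)/7 = (⅐)*0 = 0)
d = -4 (d = 0 - 1*4 = 0 - 4 = -4)
g = 0 (g = 2*√(1/(0 + 5) + 1/(-5)) = 2*√(1/5 - ⅕) = 2*√(⅕ - ⅕) = 2*√0 = 2*0 = 0)
(g + d)² = (0 - 4)² = (-4)² = 16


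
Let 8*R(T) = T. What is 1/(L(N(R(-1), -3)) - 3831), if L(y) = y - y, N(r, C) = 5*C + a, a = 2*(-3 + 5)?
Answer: -1/3831 ≈ -0.00026103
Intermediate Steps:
R(T) = T/8
a = 4 (a = 2*2 = 4)
N(r, C) = 4 + 5*C (N(r, C) = 5*C + 4 = 4 + 5*C)
L(y) = 0
1/(L(N(R(-1), -3)) - 3831) = 1/(0 - 3831) = 1/(-3831) = -1/3831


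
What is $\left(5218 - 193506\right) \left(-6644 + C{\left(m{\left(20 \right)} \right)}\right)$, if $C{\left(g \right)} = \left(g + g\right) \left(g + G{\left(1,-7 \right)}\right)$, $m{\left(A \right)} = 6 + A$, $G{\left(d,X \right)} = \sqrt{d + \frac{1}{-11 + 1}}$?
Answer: $996420096 - \frac{14686464 \sqrt{10}}{5} \approx 9.8713 \cdot 10^{8}$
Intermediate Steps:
$G{\left(d,X \right)} = \sqrt{- \frac{1}{10} + d}$ ($G{\left(d,X \right)} = \sqrt{d + \frac{1}{-10}} = \sqrt{d - \frac{1}{10}} = \sqrt{- \frac{1}{10} + d}$)
$C{\left(g \right)} = 2 g \left(g + \frac{3 \sqrt{10}}{10}\right)$ ($C{\left(g \right)} = \left(g + g\right) \left(g + \frac{\sqrt{-10 + 100 \cdot 1}}{10}\right) = 2 g \left(g + \frac{\sqrt{-10 + 100}}{10}\right) = 2 g \left(g + \frac{\sqrt{90}}{10}\right) = 2 g \left(g + \frac{3 \sqrt{10}}{10}\right)$)
$\left(5218 - 193506\right) \left(-6644 + C{\left(m{\left(20 \right)} \right)}\right) = \left(5218 - 193506\right) \left(-6644 + \frac{\left(6 + 20\right) \left(3 \sqrt{10} + 10 \left(6 + 20\right)\right)}{5}\right) = - 188288 \left(-6644 + \frac{1}{5} \cdot 26 \left(3 \sqrt{10} + 10 \cdot 26\right)\right) = - 188288 \left(-6644 + \frac{1}{5} \cdot 26 \left(3 \sqrt{10} + 260\right)\right) = - 188288 \left(-6644 + \frac{1}{5} \cdot 26 \left(260 + 3 \sqrt{10}\right)\right) = - 188288 \left(-6644 + \left(1352 + \frac{78 \sqrt{10}}{5}\right)\right) = - 188288 \left(-5292 + \frac{78 \sqrt{10}}{5}\right) = 996420096 - \frac{14686464 \sqrt{10}}{5}$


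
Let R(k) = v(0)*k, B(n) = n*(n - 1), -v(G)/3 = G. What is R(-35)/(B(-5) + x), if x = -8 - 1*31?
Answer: 0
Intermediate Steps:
v(G) = -3*G
B(n) = n*(-1 + n)
R(k) = 0 (R(k) = (-3*0)*k = 0*k = 0)
x = -39 (x = -8 - 31 = -39)
R(-35)/(B(-5) + x) = 0/(-5*(-1 - 5) - 39) = 0/(-5*(-6) - 39) = 0/(30 - 39) = 0/(-9) = 0*(-1/9) = 0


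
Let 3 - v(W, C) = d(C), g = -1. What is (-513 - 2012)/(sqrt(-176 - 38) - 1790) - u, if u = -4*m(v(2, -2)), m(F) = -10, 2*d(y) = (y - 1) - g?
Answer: -61826405/1602157 + 2525*I*sqrt(214)/3204314 ≈ -38.589 + 0.011527*I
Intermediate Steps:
d(y) = y/2 (d(y) = ((y - 1) - 1*(-1))/2 = ((-1 + y) + 1)/2 = y/2)
v(W, C) = 3 - C/2
u = 40 (u = -4*(-10) = 40)
(-513 - 2012)/(sqrt(-176 - 38) - 1790) - u = (-513 - 2012)/(sqrt(-176 - 38) - 1790) - 1*40 = -2525/(sqrt(-214) - 1790) - 40 = -2525/(I*sqrt(214) - 1790) - 40 = -2525/(-1790 + I*sqrt(214)) - 40 = -40 - 2525/(-1790 + I*sqrt(214))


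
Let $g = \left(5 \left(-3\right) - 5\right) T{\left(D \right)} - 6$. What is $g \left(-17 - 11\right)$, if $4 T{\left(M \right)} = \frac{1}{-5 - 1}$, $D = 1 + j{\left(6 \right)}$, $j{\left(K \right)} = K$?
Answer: $\frac{434}{3} \approx 144.67$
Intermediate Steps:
$D = 7$ ($D = 1 + 6 = 7$)
$T{\left(M \right)} = - \frac{1}{24}$ ($T{\left(M \right)} = \frac{1}{4 \left(-5 - 1\right)} = \frac{1}{4 \left(-6\right)} = \frac{1}{4} \left(- \frac{1}{6}\right) = - \frac{1}{24}$)
$g = - \frac{31}{6}$ ($g = \left(5 \left(-3\right) - 5\right) \left(- \frac{1}{24}\right) - 6 = \left(-15 - 5\right) \left(- \frac{1}{24}\right) - 6 = \left(-20\right) \left(- \frac{1}{24}\right) - 6 = \frac{5}{6} - 6 = - \frac{31}{6} \approx -5.1667$)
$g \left(-17 - 11\right) = - \frac{31 \left(-17 - 11\right)}{6} = \left(- \frac{31}{6}\right) \left(-28\right) = \frac{434}{3}$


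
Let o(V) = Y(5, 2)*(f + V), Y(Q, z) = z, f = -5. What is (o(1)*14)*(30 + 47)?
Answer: -8624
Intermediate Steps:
o(V) = -10 + 2*V (o(V) = 2*(-5 + V) = -10 + 2*V)
(o(1)*14)*(30 + 47) = ((-10 + 2*1)*14)*(30 + 47) = ((-10 + 2)*14)*77 = -8*14*77 = -112*77 = -8624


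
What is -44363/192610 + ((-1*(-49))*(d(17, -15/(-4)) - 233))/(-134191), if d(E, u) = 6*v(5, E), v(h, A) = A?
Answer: -428795613/2349684410 ≈ -0.18249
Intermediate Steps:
d(E, u) = 6*E
-44363/192610 + ((-1*(-49))*(d(17, -15/(-4)) - 233))/(-134191) = -44363/192610 + ((-1*(-49))*(6*17 - 233))/(-134191) = -44363*1/192610 + (49*(102 - 233))*(-1/134191) = -4033/17510 + (49*(-131))*(-1/134191) = -4033/17510 - 6419*(-1/134191) = -4033/17510 + 6419/134191 = -428795613/2349684410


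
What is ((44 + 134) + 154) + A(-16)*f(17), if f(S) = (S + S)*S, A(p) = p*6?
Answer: -55156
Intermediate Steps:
A(p) = 6*p
f(S) = 2*S**2 (f(S) = (2*S)*S = 2*S**2)
((44 + 134) + 154) + A(-16)*f(17) = ((44 + 134) + 154) + (6*(-16))*(2*17**2) = (178 + 154) - 192*289 = 332 - 96*578 = 332 - 55488 = -55156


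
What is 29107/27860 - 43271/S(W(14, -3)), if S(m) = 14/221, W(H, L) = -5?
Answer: -19030123983/27860 ≈ -6.8306e+5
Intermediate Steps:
S(m) = 14/221 (S(m) = 14*(1/221) = 14/221)
29107/27860 - 43271/S(W(14, -3)) = 29107/27860 - 43271/14/221 = 29107*(1/27860) - 43271*221/14 = 29107/27860 - 9562891/14 = -19030123983/27860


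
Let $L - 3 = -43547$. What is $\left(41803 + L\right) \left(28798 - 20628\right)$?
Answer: $-14223970$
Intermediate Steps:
$L = -43544$ ($L = 3 - 43547 = -43544$)
$\left(41803 + L\right) \left(28798 - 20628\right) = \left(41803 - 43544\right) \left(28798 - 20628\right) = \left(-1741\right) 8170 = -14223970$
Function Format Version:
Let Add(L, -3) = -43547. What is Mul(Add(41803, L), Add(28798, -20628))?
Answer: -14223970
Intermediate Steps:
L = -43544 (L = Add(3, -43547) = -43544)
Mul(Add(41803, L), Add(28798, -20628)) = Mul(Add(41803, -43544), Add(28798, -20628)) = Mul(-1741, 8170) = -14223970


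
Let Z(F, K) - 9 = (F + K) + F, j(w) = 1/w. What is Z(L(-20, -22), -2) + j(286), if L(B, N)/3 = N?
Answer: -35749/286 ≈ -125.00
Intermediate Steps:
L(B, N) = 3*N
Z(F, K) = 9 + K + 2*F (Z(F, K) = 9 + ((F + K) + F) = 9 + (K + 2*F) = 9 + K + 2*F)
Z(L(-20, -22), -2) + j(286) = (9 - 2 + 2*(3*(-22))) + 1/286 = (9 - 2 + 2*(-66)) + 1/286 = (9 - 2 - 132) + 1/286 = -125 + 1/286 = -35749/286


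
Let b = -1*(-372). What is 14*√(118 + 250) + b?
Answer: 372 + 56*√23 ≈ 640.57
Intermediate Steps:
b = 372
14*√(118 + 250) + b = 14*√(118 + 250) + 372 = 14*√368 + 372 = 14*(4*√23) + 372 = 56*√23 + 372 = 372 + 56*√23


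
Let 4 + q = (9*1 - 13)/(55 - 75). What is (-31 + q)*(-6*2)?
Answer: 2088/5 ≈ 417.60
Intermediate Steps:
q = -19/5 (q = -4 + (9*1 - 13)/(55 - 75) = -4 + (9 - 13)/(-20) = -4 - 4*(-1/20) = -4 + ⅕ = -19/5 ≈ -3.8000)
(-31 + q)*(-6*2) = (-31 - 19/5)*(-6*2) = -174/5*(-12) = 2088/5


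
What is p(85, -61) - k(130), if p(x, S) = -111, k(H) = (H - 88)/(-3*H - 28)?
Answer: -23178/209 ≈ -110.90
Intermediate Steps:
k(H) = (-88 + H)/(-28 - 3*H)
p(85, -61) - k(130) = -111 - (88 - 1*130)/(28 + 3*130) = -111 - (88 - 130)/(28 + 390) = -111 - (-42)/418 = -111 - 1*(-21/209) = -111 + 21/209 = -23178/209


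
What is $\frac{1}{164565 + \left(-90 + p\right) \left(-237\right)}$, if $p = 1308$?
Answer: $- \frac{1}{124101} \approx -8.0579 \cdot 10^{-6}$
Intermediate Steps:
$\frac{1}{164565 + \left(-90 + p\right) \left(-237\right)} = \frac{1}{164565 + \left(-90 + 1308\right) \left(-237\right)} = \frac{1}{164565 + 1218 \left(-237\right)} = \frac{1}{164565 - 288666} = \frac{1}{-124101} = - \frac{1}{124101}$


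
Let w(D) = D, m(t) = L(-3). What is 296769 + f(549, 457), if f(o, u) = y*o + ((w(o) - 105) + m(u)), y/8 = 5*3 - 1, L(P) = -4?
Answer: 358697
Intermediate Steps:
m(t) = -4
y = 112 (y = 8*(5*3 - 1) = 8*(15 - 1) = 8*14 = 112)
f(o, u) = -109 + 113*o (f(o, u) = 112*o + ((o - 105) - 4) = 112*o + ((-105 + o) - 4) = 112*o + (-109 + o) = -109 + 113*o)
296769 + f(549, 457) = 296769 + (-109 + 113*549) = 296769 + (-109 + 62037) = 296769 + 61928 = 358697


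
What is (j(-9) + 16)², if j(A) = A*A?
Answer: 9409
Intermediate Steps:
j(A) = A²
(j(-9) + 16)² = ((-9)² + 16)² = (81 + 16)² = 97² = 9409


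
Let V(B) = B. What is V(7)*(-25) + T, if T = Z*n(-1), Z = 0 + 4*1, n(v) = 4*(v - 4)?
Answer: -255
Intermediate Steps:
n(v) = -16 + 4*v (n(v) = 4*(-4 + v) = -16 + 4*v)
Z = 4 (Z = 0 + 4 = 4)
T = -80 (T = 4*(-16 + 4*(-1)) = 4*(-16 - 4) = 4*(-20) = -80)
V(7)*(-25) + T = 7*(-25) - 80 = -175 - 80 = -255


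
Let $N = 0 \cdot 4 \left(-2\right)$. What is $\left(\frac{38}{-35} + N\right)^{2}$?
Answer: $\frac{1444}{1225} \approx 1.1788$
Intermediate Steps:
$N = 0$ ($N = 0 \left(-2\right) = 0$)
$\left(\frac{38}{-35} + N\right)^{2} = \left(\frac{38}{-35} + 0\right)^{2} = \left(38 \left(- \frac{1}{35}\right) + 0\right)^{2} = \left(- \frac{38}{35} + 0\right)^{2} = \left(- \frac{38}{35}\right)^{2} = \frac{1444}{1225}$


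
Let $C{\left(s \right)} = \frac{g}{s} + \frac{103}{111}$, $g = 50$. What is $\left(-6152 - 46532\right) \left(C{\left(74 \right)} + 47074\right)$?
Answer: $- \frac{275294552128}{111} \approx -2.4801 \cdot 10^{9}$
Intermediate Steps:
$C{\left(s \right)} = \frac{103}{111} + \frac{50}{s}$ ($C{\left(s \right)} = \frac{50}{s} + \frac{103}{111} = \frac{103}{111} + \frac{50}{s}$)
$\left(-6152 - 46532\right) \left(C{\left(74 \right)} + 47074\right) = \left(-6152 - 46532\right) \left(\left(\frac{103}{111} + \frac{50}{74}\right) + 47074\right) = - 52684 \left(\left(\frac{103}{111} + 50 \cdot \frac{1}{74}\right) + 47074\right) = - 52684 \left(\left(\frac{103}{111} + \frac{25}{37}\right) + 47074\right) = - 52684 \left(\frac{178}{111} + 47074\right) = \left(-52684\right) \frac{5225392}{111} = - \frac{275294552128}{111}$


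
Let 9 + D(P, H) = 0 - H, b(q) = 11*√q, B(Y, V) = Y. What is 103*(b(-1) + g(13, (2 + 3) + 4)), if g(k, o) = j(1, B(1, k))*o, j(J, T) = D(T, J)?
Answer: -9270 + 1133*I ≈ -9270.0 + 1133.0*I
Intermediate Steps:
D(P, H) = -9 - H (D(P, H) = -9 + (0 - H) = -9 - H)
j(J, T) = -9 - J
g(k, o) = -10*o (g(k, o) = (-9 - 1*1)*o = (-9 - 1)*o = -10*o)
103*(b(-1) + g(13, (2 + 3) + 4)) = 103*(11*√(-1) - 10*((2 + 3) + 4)) = 103*(11*I - 10*(5 + 4)) = 103*(11*I - 10*9) = 103*(11*I - 90) = 103*(-90 + 11*I) = -9270 + 1133*I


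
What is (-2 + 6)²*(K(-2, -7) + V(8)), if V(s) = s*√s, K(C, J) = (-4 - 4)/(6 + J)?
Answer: 128 + 256*√2 ≈ 490.04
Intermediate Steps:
K(C, J) = -8/(6 + J)
V(s) = s^(3/2)
(-2 + 6)²*(K(-2, -7) + V(8)) = (-2 + 6)²*(-8/(6 - 7) + 8^(3/2)) = 4²*(-8/(-1) + 16*√2) = 16*(-8*(-1) + 16*√2) = 16*(8 + 16*√2) = 128 + 256*√2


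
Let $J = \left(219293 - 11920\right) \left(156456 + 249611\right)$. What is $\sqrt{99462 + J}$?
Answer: $\sqrt{84207431453} \approx 2.9019 \cdot 10^{5}$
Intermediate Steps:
$J = 84207331991$ ($J = 207373 \cdot 406067 = 84207331991$)
$\sqrt{99462 + J} = \sqrt{99462 + 84207331991} = \sqrt{84207431453}$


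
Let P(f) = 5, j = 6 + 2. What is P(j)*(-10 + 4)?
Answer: -30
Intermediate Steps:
j = 8
P(j)*(-10 + 4) = 5*(-10 + 4) = 5*(-6) = -30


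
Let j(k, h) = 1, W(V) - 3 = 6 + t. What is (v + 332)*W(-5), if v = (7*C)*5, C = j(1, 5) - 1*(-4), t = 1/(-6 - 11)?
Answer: 77064/17 ≈ 4533.2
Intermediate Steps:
t = -1/17 (t = 1/(-17) = -1/17 ≈ -0.058824)
W(V) = 152/17 (W(V) = 3 + (6 - 1/17) = 3 + 101/17 = 152/17)
C = 5 (C = 1 - 1*(-4) = 1 + 4 = 5)
v = 175 (v = (7*5)*5 = 35*5 = 175)
(v + 332)*W(-5) = (175 + 332)*(152/17) = 507*(152/17) = 77064/17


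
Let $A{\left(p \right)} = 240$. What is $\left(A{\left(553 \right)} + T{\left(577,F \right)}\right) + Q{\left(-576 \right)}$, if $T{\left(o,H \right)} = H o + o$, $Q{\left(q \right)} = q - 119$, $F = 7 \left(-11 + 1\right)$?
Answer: $-40268$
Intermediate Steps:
$F = -70$ ($F = 7 \left(-10\right) = -70$)
$Q{\left(q \right)} = -119 + q$ ($Q{\left(q \right)} = q - 119 = -119 + q$)
$T{\left(o,H \right)} = o + H o$
$\left(A{\left(553 \right)} + T{\left(577,F \right)}\right) + Q{\left(-576 \right)} = \left(240 + 577 \left(1 - 70\right)\right) - 695 = \left(240 + 577 \left(-69\right)\right) - 695 = \left(240 - 39813\right) - 695 = -39573 - 695 = -40268$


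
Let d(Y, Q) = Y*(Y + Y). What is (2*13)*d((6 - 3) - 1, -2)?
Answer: 208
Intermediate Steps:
d(Y, Q) = 2*Y² (d(Y, Q) = Y*(2*Y) = 2*Y²)
(2*13)*d((6 - 3) - 1, -2) = (2*13)*(2*((6 - 3) - 1)²) = 26*(2*(3 - 1)²) = 26*(2*2²) = 26*(2*4) = 26*8 = 208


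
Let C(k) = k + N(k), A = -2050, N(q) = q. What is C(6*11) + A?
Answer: -1918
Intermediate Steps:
C(k) = 2*k (C(k) = k + k = 2*k)
C(6*11) + A = 2*(6*11) - 2050 = 2*66 - 2050 = 132 - 2050 = -1918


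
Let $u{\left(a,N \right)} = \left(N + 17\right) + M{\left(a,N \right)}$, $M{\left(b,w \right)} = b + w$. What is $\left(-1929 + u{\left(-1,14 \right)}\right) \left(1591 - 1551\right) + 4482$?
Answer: $-70918$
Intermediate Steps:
$u{\left(a,N \right)} = 17 + a + 2 N$ ($u{\left(a,N \right)} = \left(N + 17\right) + \left(a + N\right) = \left(17 + N\right) + \left(N + a\right) = 17 + a + 2 N$)
$\left(-1929 + u{\left(-1,14 \right)}\right) \left(1591 - 1551\right) + 4482 = \left(-1929 + \left(17 - 1 + 2 \cdot 14\right)\right) \left(1591 - 1551\right) + 4482 = \left(-1929 + \left(17 - 1 + 28\right)\right) 40 + 4482 = \left(-1929 + 44\right) 40 + 4482 = \left(-1885\right) 40 + 4482 = -75400 + 4482 = -70918$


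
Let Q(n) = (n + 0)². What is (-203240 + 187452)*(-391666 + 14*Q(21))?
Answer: 6086147696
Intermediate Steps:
Q(n) = n²
(-203240 + 187452)*(-391666 + 14*Q(21)) = (-203240 + 187452)*(-391666 + 14*21²) = -15788*(-391666 + 14*441) = -15788*(-391666 + 6174) = -15788*(-385492) = 6086147696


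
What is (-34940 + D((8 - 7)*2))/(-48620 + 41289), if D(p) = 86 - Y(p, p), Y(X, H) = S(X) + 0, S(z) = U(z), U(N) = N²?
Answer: 34858/7331 ≈ 4.7549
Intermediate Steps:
S(z) = z²
Y(X, H) = X² (Y(X, H) = X² + 0 = X²)
D(p) = 86 - p²
(-34940 + D((8 - 7)*2))/(-48620 + 41289) = (-34940 + (86 - ((8 - 7)*2)²))/(-48620 + 41289) = (-34940 + (86 - (1*2)²))/(-7331) = (-34940 + (86 - 1*2²))*(-1/7331) = (-34940 + (86 - 1*4))*(-1/7331) = (-34940 + (86 - 4))*(-1/7331) = (-34940 + 82)*(-1/7331) = -34858*(-1/7331) = 34858/7331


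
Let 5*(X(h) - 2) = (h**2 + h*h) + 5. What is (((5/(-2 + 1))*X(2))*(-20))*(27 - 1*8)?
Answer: 8740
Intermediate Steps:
X(h) = 3 + 2*h**2/5 (X(h) = 2 + ((h**2 + h*h) + 5)/5 = 2 + ((h**2 + h**2) + 5)/5 = 2 + (2*h**2 + 5)/5 = 2 + (5 + 2*h**2)/5 = 2 + (1 + 2*h**2/5) = 3 + 2*h**2/5)
(((5/(-2 + 1))*X(2))*(-20))*(27 - 1*8) = (((5/(-2 + 1))*(3 + (2/5)*2**2))*(-20))*(27 - 1*8) = (((5/(-1))*(3 + (2/5)*4))*(-20))*(27 - 8) = (((5*(-1))*(3 + 8/5))*(-20))*19 = (-5*23/5*(-20))*19 = -23*(-20)*19 = 460*19 = 8740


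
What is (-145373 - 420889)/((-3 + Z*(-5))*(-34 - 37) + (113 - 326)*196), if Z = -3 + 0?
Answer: 94377/7100 ≈ 13.293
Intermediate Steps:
Z = -3
(-145373 - 420889)/((-3 + Z*(-5))*(-34 - 37) + (113 - 326)*196) = (-145373 - 420889)/((-3 - 3*(-5))*(-34 - 37) + (113 - 326)*196) = -566262/((-3 + 15)*(-71) - 213*196) = -566262/(12*(-71) - 41748) = -566262/(-852 - 41748) = -566262/(-42600) = -566262*(-1/42600) = 94377/7100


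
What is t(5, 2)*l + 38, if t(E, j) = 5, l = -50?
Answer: -212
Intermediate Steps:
t(5, 2)*l + 38 = 5*(-50) + 38 = -250 + 38 = -212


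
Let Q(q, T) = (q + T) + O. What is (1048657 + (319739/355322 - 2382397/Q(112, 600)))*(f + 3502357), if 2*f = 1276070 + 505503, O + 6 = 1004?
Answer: 1397719619031761402563/303800310 ≈ 4.6008e+12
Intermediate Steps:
O = 998 (O = -6 + 1004 = 998)
f = 1781573/2 (f = (1276070 + 505503)/2 = (½)*1781573 = 1781573/2 ≈ 8.9079e+5)
Q(q, T) = 998 + T + q (Q(q, T) = (q + T) + 998 = (T + q) + 998 = 998 + T + q)
(1048657 + (319739/355322 - 2382397/Q(112, 600)))*(f + 3502357) = (1048657 + (319739/355322 - 2382397/(998 + 600 + 112)))*(1781573/2 + 3502357) = (1048657 + (319739*(1/355322) - 2382397/1710))*(8786287/2) = (1048657 + (319739/355322 - 2382397*1/1710))*(8786287/2) = (1048657 + (319739/355322 - 2382397/1710))*(8786287/2) = (1048657 - 211492828286/151900155)*(8786287/2) = (159079668013549/151900155)*(8786287/2) = 1397719619031761402563/303800310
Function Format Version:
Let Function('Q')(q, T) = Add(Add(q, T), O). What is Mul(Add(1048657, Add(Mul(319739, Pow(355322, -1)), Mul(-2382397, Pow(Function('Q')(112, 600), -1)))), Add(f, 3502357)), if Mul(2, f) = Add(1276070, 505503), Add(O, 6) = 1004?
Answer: Rational(1397719619031761402563, 303800310) ≈ 4.6008e+12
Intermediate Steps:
O = 998 (O = Add(-6, 1004) = 998)
f = Rational(1781573, 2) (f = Mul(Rational(1, 2), Add(1276070, 505503)) = Mul(Rational(1, 2), 1781573) = Rational(1781573, 2) ≈ 8.9079e+5)
Function('Q')(q, T) = Add(998, T, q) (Function('Q')(q, T) = Add(Add(q, T), 998) = Add(Add(T, q), 998) = Add(998, T, q))
Mul(Add(1048657, Add(Mul(319739, Pow(355322, -1)), Mul(-2382397, Pow(Function('Q')(112, 600), -1)))), Add(f, 3502357)) = Mul(Add(1048657, Add(Mul(319739, Pow(355322, -1)), Mul(-2382397, Pow(Add(998, 600, 112), -1)))), Add(Rational(1781573, 2), 3502357)) = Mul(Add(1048657, Add(Mul(319739, Rational(1, 355322)), Mul(-2382397, Pow(1710, -1)))), Rational(8786287, 2)) = Mul(Add(1048657, Add(Rational(319739, 355322), Mul(-2382397, Rational(1, 1710)))), Rational(8786287, 2)) = Mul(Add(1048657, Add(Rational(319739, 355322), Rational(-2382397, 1710))), Rational(8786287, 2)) = Mul(Add(1048657, Rational(-211492828286, 151900155)), Rational(8786287, 2)) = Mul(Rational(159079668013549, 151900155), Rational(8786287, 2)) = Rational(1397719619031761402563, 303800310)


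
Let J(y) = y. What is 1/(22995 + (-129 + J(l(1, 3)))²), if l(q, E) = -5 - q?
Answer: 1/41220 ≈ 2.4260e-5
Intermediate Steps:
1/(22995 + (-129 + J(l(1, 3)))²) = 1/(22995 + (-129 + (-5 - 1*1))²) = 1/(22995 + (-129 + (-5 - 1))²) = 1/(22995 + (-129 - 6)²) = 1/(22995 + (-135)²) = 1/(22995 + 18225) = 1/41220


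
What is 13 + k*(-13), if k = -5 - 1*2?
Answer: 104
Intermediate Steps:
k = -7 (k = -5 - 2 = -7)
13 + k*(-13) = 13 - 7*(-13) = 13 + 91 = 104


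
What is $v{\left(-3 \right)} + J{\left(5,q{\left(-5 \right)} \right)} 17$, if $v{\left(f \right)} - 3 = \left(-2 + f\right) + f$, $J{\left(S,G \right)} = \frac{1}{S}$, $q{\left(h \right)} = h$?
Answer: $- \frac{8}{5} \approx -1.6$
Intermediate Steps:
$v{\left(f \right)} = 1 + 2 f$ ($v{\left(f \right)} = 3 + \left(\left(-2 + f\right) + f\right) = 3 + \left(-2 + 2 f\right) = 1 + 2 f$)
$v{\left(-3 \right)} + J{\left(5,q{\left(-5 \right)} \right)} 17 = \left(1 + 2 \left(-3\right)\right) + \frac{1}{5} \cdot 17 = \left(1 - 6\right) + \frac{1}{5} \cdot 17 = -5 + \frac{17}{5} = - \frac{8}{5}$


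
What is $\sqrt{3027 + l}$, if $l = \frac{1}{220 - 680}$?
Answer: $\frac{\sqrt{160128185}}{230} \approx 55.018$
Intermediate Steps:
$l = - \frac{1}{460}$ ($l = \frac{1}{-460} = - \frac{1}{460} \approx -0.0021739$)
$\sqrt{3027 + l} = \sqrt{3027 - \frac{1}{460}} = \sqrt{\frac{1392419}{460}} = \frac{\sqrt{160128185}}{230}$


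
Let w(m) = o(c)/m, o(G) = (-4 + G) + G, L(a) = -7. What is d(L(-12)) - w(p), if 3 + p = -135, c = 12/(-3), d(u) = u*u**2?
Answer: -7891/23 ≈ -343.09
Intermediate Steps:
d(u) = u**3
c = -4 (c = 12*(-1/3) = -4)
p = -138 (p = -3 - 135 = -138)
o(G) = -4 + 2*G
w(m) = -12/m (w(m) = (-4 + 2*(-4))/m = (-4 - 8)/m = -12/m)
d(L(-12)) - w(p) = (-7)**3 - (-12)/(-138) = -343 - (-12)*(-1)/138 = -343 - 1*2/23 = -343 - 2/23 = -7891/23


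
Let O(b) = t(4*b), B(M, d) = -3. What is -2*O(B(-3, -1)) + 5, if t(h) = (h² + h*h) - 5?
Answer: -561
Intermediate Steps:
t(h) = -5 + 2*h² (t(h) = (h² + h²) - 5 = 2*h² - 5 = -5 + 2*h²)
O(b) = -5 + 32*b² (O(b) = -5 + 2*(4*b)² = -5 + 2*(16*b²) = -5 + 32*b²)
-2*O(B(-3, -1)) + 5 = -2*(-5 + 32*(-3)²) + 5 = -2*(-5 + 32*9) + 5 = -2*(-5 + 288) + 5 = -2*283 + 5 = -566 + 5 = -561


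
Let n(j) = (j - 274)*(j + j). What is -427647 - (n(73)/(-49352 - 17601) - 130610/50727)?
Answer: -39254618078537/91792563 ≈ -4.2765e+5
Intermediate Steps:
n(j) = 2*j*(-274 + j) (n(j) = (-274 + j)*(2*j) = 2*j*(-274 + j))
-427647 - (n(73)/(-49352 - 17601) - 130610/50727) = -427647 - ((2*73*(-274 + 73))/(-49352 - 17601) - 130610/50727) = -427647 - ((2*73*(-201))/(-66953) - 130610*1/50727) = -427647 - (-29346*(-1/66953) - 3530/1371) = -427647 - (29346/66953 - 3530/1371) = -427647 - 1*(-196110724/91792563) = -427647 + 196110724/91792563 = -39254618078537/91792563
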